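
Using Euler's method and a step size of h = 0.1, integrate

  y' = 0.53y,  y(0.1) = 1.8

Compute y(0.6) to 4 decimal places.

Euler: y_{n+1} = y_n + h·f(x_n, y_n).
x=0.100000, y=1.800000: f=0.954000 → y ← 1.800000 + 0.1·0.954000 = 1.895400
x=0.200000, y=1.895400: f=1.004562 → y ← 1.895400 + 0.1·1.004562 = 1.995856
x=0.300000, y=1.995856: f=1.057804 → y ← 1.995856 + 0.1·1.057804 = 2.101637
x=0.400000, y=2.101637: f=1.113867 → y ← 2.101637 + 0.1·1.113867 = 2.213023
x=0.500000, y=2.213023: f=1.172902 → y ← 2.213023 + 0.1·1.172902 = 2.330314
y(0.6) ≈ 2.3303

2.3303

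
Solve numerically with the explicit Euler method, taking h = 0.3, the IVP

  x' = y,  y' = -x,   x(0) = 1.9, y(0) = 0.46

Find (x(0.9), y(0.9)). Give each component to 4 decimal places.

1.7886, -1.3229

Euler on (x,y): x_{n+1} = x_n + h·x', y_{n+1} = y_n + h·y'.
0.000000: (1.900000, 0.460000); f=(0.460000, -1.900000) → (2.038000, -0.110000)
0.300000: (2.038000, -0.110000); f=(-0.110000, -2.038000) → (2.005000, -0.721400)
0.600000: (2.005000, -0.721400); f=(-0.721400, -2.005000) → (1.788580, -1.322900)
(x(0.9), y(0.9)) ≈ (1.7886, -1.3229)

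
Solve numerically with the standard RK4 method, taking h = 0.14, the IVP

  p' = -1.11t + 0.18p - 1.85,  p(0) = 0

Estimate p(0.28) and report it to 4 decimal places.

-0.5755

RK4: k1 = f(t_n, p_n); k2 = f(t_n + h/2, p_n + (h/2)·k1); k3 = f(t_n + h/2, p_n + (h/2)·k2); k4 = f(t_n + h, p_n + h·k3); p_{n+1} = p_n + (h/6)·(k1 + 2k2 + 2k3 + k4).
t=0.000000, p=0.000000:
  k1 = f(0.000000, 0.000000) = -1.850000
  k2 = f(0.070000, -0.129500) = -1.951010
  k3 = f(0.070000, -0.136571) = -1.952283
  k4 = f(0.140000, -0.273320) = -2.054598
  p ← 0.000000 + (0.14/6)·(k1 + 2k2 + 2k3 + k4) = -0.273261
t=0.140000, p=-0.273261:
  k1 = f(0.140000, -0.273261) = -2.054587
  k2 = f(0.210000, -0.417082) = -2.158175
  k3 = f(0.210000, -0.424333) = -2.159480
  k4 = f(0.280000, -0.575588) = -2.264406
  p ← -0.273261 + (0.14/6)·(k1 + 2k2 + 2k3 + k4) = -0.575528
p(0.28) ≈ -0.5755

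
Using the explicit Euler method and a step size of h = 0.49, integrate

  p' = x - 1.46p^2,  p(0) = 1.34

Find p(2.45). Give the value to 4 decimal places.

1.2115

Euler: p_{n+1} = p_n + h·f(x_n, p_n).
x=0.000000, p=1.340000: f=-2.621576 → p ← 1.340000 + 0.49·(-2.621576) = 0.055428
x=0.490000, p=0.055428: f=0.485515 → p ← 0.055428 + 0.49·0.485515 = 0.293330
x=0.980000, p=0.293330: f=0.854378 → p ← 0.293330 + 0.49·0.854378 = 0.711975
x=1.470000, p=0.711975: f=0.729913 → p ← 0.711975 + 0.49·0.729913 = 1.069633
x=1.960000, p=1.069633: f=0.289593 → p ← 1.069633 + 0.49·0.289593 = 1.211533
p(2.45) ≈ 1.2115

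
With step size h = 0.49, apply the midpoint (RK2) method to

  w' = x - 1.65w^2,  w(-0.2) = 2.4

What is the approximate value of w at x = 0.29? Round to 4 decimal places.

Midpoint: k1 = f(x_n, w_n); k2 = f(x_n + h/2, w_n + (h/2)·k1); w_{n+1} = w_n + h·k2.
x=-0.200000, w=2.400000:
  k1 = f(-0.200000, 2.400000) = -9.704000
  k2 = f(0.045000, 0.022520) = 0.044163
  w ← 2.400000 + 0.49·0.044163 = 2.421640
w(0.29) ≈ 2.4216

2.4216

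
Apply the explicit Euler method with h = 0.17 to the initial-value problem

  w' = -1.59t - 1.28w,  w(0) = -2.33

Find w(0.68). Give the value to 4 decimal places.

-1.1110

Euler: w_{n+1} = w_n + h·f(t_n, w_n).
t=0.000000, w=-2.330000: f=2.982400 → w ← -2.330000 + 0.17·2.982400 = -1.822992
t=0.170000, w=-1.822992: f=2.063130 → w ← -1.822992 + 0.17·2.063130 = -1.472260
t=0.340000, w=-1.472260: f=1.343893 → w ← -1.472260 + 0.17·1.343893 = -1.243798
t=0.510000, w=-1.243798: f=0.781162 → w ← -1.243798 + 0.17·0.781162 = -1.111001
w(0.68) ≈ -1.1110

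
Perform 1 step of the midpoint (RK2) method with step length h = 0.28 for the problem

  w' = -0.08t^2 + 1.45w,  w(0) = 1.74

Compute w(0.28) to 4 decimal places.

2.5894

Midpoint: k1 = f(t_n, w_n); k2 = f(t_n + h/2, w_n + (h/2)·k1); w_{n+1} = w_n + h·k2.
t=0.000000, w=1.740000:
  k1 = f(0.000000, 1.740000) = 2.523000
  k2 = f(0.140000, 2.093220) = 3.033601
  w ← 1.740000 + 0.28·3.033601 = 2.589408
w(0.28) ≈ 2.5894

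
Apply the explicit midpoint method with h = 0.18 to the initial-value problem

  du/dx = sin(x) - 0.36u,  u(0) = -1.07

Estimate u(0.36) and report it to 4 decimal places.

-0.8779

Midpoint: k1 = f(x_n, u_n); k2 = f(x_n + h/2, u_n + (h/2)·k1); u_{n+1} = u_n + h·k2.
x=0.000000, u=-1.070000:
  k1 = f(0.000000, -1.070000) = 0.385200
  k2 = f(0.090000, -1.035332) = 0.462598
  u ← -1.070000 + 0.18·0.462598 = -0.986732
x=0.180000, u=-0.986732:
  k1 = f(0.180000, -0.986732) = 0.534253
  k2 = f(0.270000, -0.938650) = 0.604645
  u ← -0.986732 + 0.18·0.604645 = -0.877896
u(0.36) ≈ -0.8779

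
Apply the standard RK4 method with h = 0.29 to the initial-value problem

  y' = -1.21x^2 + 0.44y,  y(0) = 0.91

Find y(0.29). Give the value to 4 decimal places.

1.0237

RK4: k1 = f(x_n, y_n); k2 = f(x_n + h/2, y_n + (h/2)·k1); k3 = f(x_n + h/2, y_n + (h/2)·k2); k4 = f(x_n + h, y_n + h·k3); y_{n+1} = y_n + (h/6)·(k1 + 2k2 + 2k3 + k4).
x=0.000000, y=0.910000:
  k1 = f(0.000000, 0.910000) = 0.400400
  k2 = f(0.145000, 0.968058) = 0.400505
  k3 = f(0.145000, 0.968073) = 0.400512
  k4 = f(0.290000, 1.026148) = 0.349744
  y ← 0.910000 + (0.29/6)·(k1 + 2k2 + 2k3 + k4) = 1.023689
y(0.29) ≈ 1.0237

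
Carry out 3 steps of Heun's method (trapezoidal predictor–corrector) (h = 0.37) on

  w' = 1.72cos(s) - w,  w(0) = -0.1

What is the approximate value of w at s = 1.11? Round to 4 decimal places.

Heun: k1 = f(s_n, w_n); k2 = f(s_n + h, w_n + h·k1); w_{n+1} = w_n + (h/2)·(k1 + k2).
s=0.000000, w=-0.100000:
  k1 = f(0.000000, -0.100000) = 1.820000
  k2 = f(0.370000, 0.573400) = 1.030203
  w ← -0.100000 + (0.37/2)·(1.820000 + 1.030203) = 0.427288
s=0.370000, w=0.427288:
  k1 = f(0.370000, 0.427288) = 1.176315
  k2 = f(0.740000, 0.862524) = 0.407642
  w ← 0.427288 + (0.37/2)·(1.176315 + 0.407642) = 0.720320
s=0.740000, w=0.720320:
  k1 = f(0.740000, 0.720320) = 0.549846
  k2 = f(1.110000, 0.923763) = -0.158945
  w ← 0.720320 + (0.37/2)·(0.549846 + (-0.158945)) = 0.792636
w(1.11) ≈ 0.7926

0.7926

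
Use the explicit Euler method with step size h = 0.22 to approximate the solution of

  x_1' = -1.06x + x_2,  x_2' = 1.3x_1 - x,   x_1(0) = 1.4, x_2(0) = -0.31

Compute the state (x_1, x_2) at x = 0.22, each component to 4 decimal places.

1.3318, 0.0904

Euler on (x_1,x_2): x_1_{n+1} = x_1_n + h·x_1', x_2_{n+1} = x_2_n + h·x_2'.
0.000000: (1.400000, -0.310000); f=(-0.310000, 1.820000) → (1.331800, 0.090400)
(x_1(0.22), x_2(0.22)) ≈ (1.3318, 0.0904)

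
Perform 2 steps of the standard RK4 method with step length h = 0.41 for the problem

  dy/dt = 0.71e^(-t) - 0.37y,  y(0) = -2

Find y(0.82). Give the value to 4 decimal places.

RK4: k1 = f(t_n, y_n); k2 = f(t_n + h/2, y_n + (h/2)·k1); k3 = f(t_n + h/2, y_n + (h/2)·k2); k4 = f(t_n + h, y_n + h·k3); y_{n+1} = y_n + (h/6)·(k1 + 2k2 + 2k3 + k4).
t=0.000000, y=-2.000000:
  k1 = f(0.000000, -2.000000) = 1.450000
  k2 = f(0.205000, -1.702750) = 1.208417
  k3 = f(0.205000, -1.752274) = 1.226741
  k4 = f(0.410000, -1.497036) = 1.025095
  y ← -2.000000 + (0.41/6)·(k1 + 2k2 + 2k3 + k4) = -1.498064
t=0.410000, y=-1.498064:
  k1 = f(0.410000, -1.498064) = 1.025475
  k2 = f(0.615000, -1.287841) = 0.860356
  k3 = f(0.615000, -1.321691) = 0.872881
  k4 = f(0.820000, -1.140183) = 0.734574
  y ← -1.498064 + (0.41/6)·(k1 + 2k2 + 2k3 + k4) = -1.140918
y(0.82) ≈ -1.1409

-1.1409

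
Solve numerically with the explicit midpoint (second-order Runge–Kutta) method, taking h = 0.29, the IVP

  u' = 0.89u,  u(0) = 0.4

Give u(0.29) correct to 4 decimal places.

0.5166

Midpoint: k1 = f(x_n, u_n); k2 = f(x_n + h/2, u_n + (h/2)·k1); u_{n+1} = u_n + h·k2.
x=0.000000, u=0.400000:
  k1 = f(0.000000, 0.400000) = 0.356000
  k2 = f(0.145000, 0.451620) = 0.401942
  u ← 0.400000 + 0.29·0.401942 = 0.516563
u(0.29) ≈ 0.5166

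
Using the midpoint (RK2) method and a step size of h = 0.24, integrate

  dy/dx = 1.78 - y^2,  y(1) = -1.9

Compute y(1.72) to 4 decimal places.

Midpoint: k1 = f(x_n, y_n); k2 = f(x_n + h/2, y_n + (h/2)·k1); y_{n+1} = y_n + h·k2.
x=1.000000, y=-1.900000:
  k1 = f(1.000000, -1.900000) = -1.830000
  k2 = f(1.120000, -2.119600) = -2.712704
  y ← -1.900000 + 0.24·(-2.712704) = -2.551049
x=1.240000, y=-2.551049:
  k1 = f(1.240000, -2.551049) = -4.727851
  k2 = f(1.360000, -3.118391) = -7.944363
  y ← -2.551049 + 0.24·(-7.944363) = -4.457696
x=1.480000, y=-4.457696:
  k1 = f(1.480000, -4.457696) = -18.091055
  k2 = f(1.600000, -6.628623) = -42.158640
  y ← -4.457696 + 0.24·(-42.158640) = -14.575770
y(1.72) ≈ -14.5758

-14.5758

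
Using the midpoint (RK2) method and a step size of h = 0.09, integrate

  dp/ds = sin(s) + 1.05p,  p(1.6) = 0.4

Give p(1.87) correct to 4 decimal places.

Midpoint: k1 = f(s_n, p_n); k2 = f(s_n + h/2, p_n + (h/2)·k1); p_{n+1} = p_n + h·k2.
s=1.600000, p=0.400000:
  k1 = f(1.600000, 0.400000) = 1.419574
  k2 = f(1.645000, 0.463881) = 1.484323
  p ← 0.400000 + 0.09·1.484323 = 0.533589
s=1.690000, p=0.533589:
  k1 = f(1.690000, 0.533589) = 1.553172
  k2 = f(1.735000, 0.603482) = 1.620205
  p ← 0.533589 + 0.09·1.620205 = 0.679407
s=1.780000, p=0.679407:
  k1 = f(1.780000, 0.679407) = 1.691574
  k2 = f(1.825000, 0.755528) = 1.761169
  p ← 0.679407 + 0.09·1.761169 = 0.837913
p(1.87) ≈ 0.8379

0.8379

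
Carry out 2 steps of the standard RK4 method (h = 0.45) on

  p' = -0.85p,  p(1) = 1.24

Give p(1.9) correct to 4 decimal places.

RK4: k1 = f(x_n, p_n); k2 = f(x_n + h/2, p_n + (h/2)·k1); k3 = f(x_n + h/2, p_n + (h/2)·k2); k4 = f(x_n + h, p_n + h·k3); p_{n+1} = p_n + (h/6)·(k1 + 2k2 + 2k3 + k4).
x=1.000000, p=1.240000:
  k1 = f(1.000000, 1.240000) = -1.054000
  k2 = f(1.225000, 1.002850) = -0.852422
  k3 = f(1.225000, 1.048205) = -0.890974
  k4 = f(1.450000, 0.839062) = -0.713202
  p ← 1.240000 + (0.45/6)·(k1 + 2k2 + 2k3 + k4) = 0.845950
x=1.450000, p=0.845950:
  k1 = f(1.450000, 0.845950) = -0.719058
  k2 = f(1.675000, 0.684162) = -0.581538
  k3 = f(1.675000, 0.715104) = -0.607839
  k4 = f(1.900000, 0.572423) = -0.486559
  p ← 0.845950 + (0.45/6)·(k1 + 2k2 + 2k3 + k4) = 0.577123
p(1.9) ≈ 0.5771

0.5771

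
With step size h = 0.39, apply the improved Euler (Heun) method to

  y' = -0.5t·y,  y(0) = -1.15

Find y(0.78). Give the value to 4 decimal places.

-0.9865

Heun: k1 = f(t_n, y_n); k2 = f(t_n + h, y_n + h·k1); y_{n+1} = y_n + (h/2)·(k1 + k2).
t=0.000000, y=-1.150000:
  k1 = f(0.000000, -1.150000) = 0.000000
  k2 = f(0.390000, -1.150000) = 0.224250
  y ← -1.150000 + (0.39/2)·(0.000000 + 0.224250) = -1.106271
t=0.390000, y=-1.106271:
  k1 = f(0.390000, -1.106271) = 0.215723
  k2 = f(0.780000, -1.022139) = 0.398634
  y ← -1.106271 + (0.39/2)·(0.215723 + 0.398634) = -0.986472
y(0.78) ≈ -0.9865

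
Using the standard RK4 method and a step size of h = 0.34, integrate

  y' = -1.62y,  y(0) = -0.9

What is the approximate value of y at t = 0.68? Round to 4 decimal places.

-0.2995

RK4: k1 = f(t_n, y_n); k2 = f(t_n + h/2, y_n + (h/2)·k1); k3 = f(t_n + h/2, y_n + (h/2)·k2); k4 = f(t_n + h, y_n + h·k3); y_{n+1} = y_n + (h/6)·(k1 + 2k2 + 2k3 + k4).
t=0.000000, y=-0.900000:
  k1 = f(0.000000, -0.900000) = 1.458000
  k2 = f(0.170000, -0.652140) = 1.056467
  k3 = f(0.170000, -0.720401) = 1.167049
  k4 = f(0.340000, -0.503203) = 0.815189
  y ← -0.900000 + (0.34/6)·(k1 + 2k2 + 2k3 + k4) = -0.519187
t=0.340000, y=-0.519187:
  k1 = f(0.340000, -0.519187) = 0.841084
  k2 = f(0.510000, -0.376203) = 0.609449
  k3 = f(0.510000, -0.415581) = 0.673241
  k4 = f(0.680000, -0.290285) = 0.470262
  y ← -0.519187 + (0.34/6)·(k1 + 2k2 + 2k3 + k4) = -0.299506
y(0.68) ≈ -0.2995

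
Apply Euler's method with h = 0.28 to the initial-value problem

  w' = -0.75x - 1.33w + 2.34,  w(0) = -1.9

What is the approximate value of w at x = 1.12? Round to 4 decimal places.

0.9183

Euler: w_{n+1} = w_n + h·f(x_n, w_n).
x=0.000000, w=-1.900000: f=4.867000 → w ← -1.900000 + 0.28·4.867000 = -0.537240
x=0.280000, w=-0.537240: f=2.844529 → w ← -0.537240 + 0.28·2.844529 = 0.259228
x=0.560000, w=0.259228: f=1.575227 → w ← 0.259228 + 0.28·1.575227 = 0.700292
x=0.840000, w=0.700292: f=0.778612 → w ← 0.700292 + 0.28·0.778612 = 0.918303
w(1.12) ≈ 0.9183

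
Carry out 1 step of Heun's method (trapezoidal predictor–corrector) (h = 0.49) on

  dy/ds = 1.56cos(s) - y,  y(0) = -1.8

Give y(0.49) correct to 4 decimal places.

Heun: k1 = f(s_n, y_n); k2 = f(s_n + h, y_n + h·k1); y_{n+1} = y_n + (h/2)·(k1 + k2).
s=0.000000, y=-1.800000:
  k1 = f(0.000000, -1.800000) = 3.360000
  k2 = f(0.490000, -0.153600) = 1.530039
  y ← -1.800000 + (0.49/2)·(3.360000 + 1.530039) = -0.601940
y(0.49) ≈ -0.6019

-0.6019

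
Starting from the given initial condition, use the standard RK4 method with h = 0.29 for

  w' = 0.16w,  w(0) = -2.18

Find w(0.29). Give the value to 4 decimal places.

-2.2835

RK4: k1 = f(x_n, w_n); k2 = f(x_n + h/2, w_n + (h/2)·k1); k3 = f(x_n + h/2, w_n + (h/2)·k2); k4 = f(x_n + h, w_n + h·k3); w_{n+1} = w_n + (h/6)·(k1 + 2k2 + 2k3 + k4).
x=0.000000, w=-2.180000:
  k1 = f(0.000000, -2.180000) = -0.348800
  k2 = f(0.145000, -2.230576) = -0.356892
  k3 = f(0.145000, -2.231749) = -0.357080
  k4 = f(0.290000, -2.283553) = -0.365369
  w ← -2.180000 + (0.29/6)·(k1 + 2k2 + 2k3 + k4) = -2.283535
w(0.29) ≈ -2.2835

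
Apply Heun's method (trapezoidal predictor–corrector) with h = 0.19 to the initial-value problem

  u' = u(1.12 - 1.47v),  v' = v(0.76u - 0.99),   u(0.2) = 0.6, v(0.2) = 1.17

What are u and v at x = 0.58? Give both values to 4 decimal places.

Heun on (u,v): k1 = f(x_n, state_n); k2 = f(x_n + h, state_n + h·k1); state_{n+1} = state_n + (h/2)·(k1 + k2).
0.200000: (0.600000, 1.170000)
  k1 = (-0.359940, -0.624780)
  predictor → (0.531611, 1.051292)
  k2 = (-0.226147, -0.616031)
  → (0.544322, 1.052123)
0.390000: (0.544322, 1.052123)
  k1 = (-0.232219, -0.606355)
  predictor → (0.500200, 0.936916)
  k2 = (-0.128684, -0.571376)
  → (0.510036, 0.940239)
(u(0.58), v(0.58)) ≈ (0.5100, 0.9402)

0.5100, 0.9402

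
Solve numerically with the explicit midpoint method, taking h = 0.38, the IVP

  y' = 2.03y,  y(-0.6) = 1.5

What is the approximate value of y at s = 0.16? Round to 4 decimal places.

Midpoint: k1 = f(s_n, y_n); k2 = f(s_n + h/2, y_n + (h/2)·k1); y_{n+1} = y_n + h·k2.
s=-0.600000, y=1.500000:
  k1 = f(-0.600000, 1.500000) = 3.045000
  k2 = f(-0.410000, 2.078550) = 4.219456
  y ← 1.500000 + 0.38·4.219456 = 3.103393
s=-0.220000, y=3.103393:
  k1 = f(-0.220000, 3.103393) = 6.299889
  k2 = f(-0.030000, 4.300372) = 8.729756
  y ← 3.103393 + 0.38·8.729756 = 6.420701
y(0.16) ≈ 6.4207

6.4207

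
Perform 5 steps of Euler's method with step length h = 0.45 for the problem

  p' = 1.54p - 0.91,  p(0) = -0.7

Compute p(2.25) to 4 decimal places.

-17.3639

Euler: p_{n+1} = p_n + h·f(t_n, p_n).
t=0.000000, p=-0.700000: f=-1.988000 → p ← -0.700000 + 0.45·(-1.988000) = -1.594600
t=0.450000, p=-1.594600: f=-3.365684 → p ← -1.594600 + 0.45·(-3.365684) = -3.109158
t=0.900000, p=-3.109158: f=-5.698103 → p ← -3.109158 + 0.45·(-5.698103) = -5.673304
t=1.350000, p=-5.673304: f=-9.646888 → p ← -5.673304 + 0.45·(-9.646888) = -10.014404
t=1.800000, p=-10.014404: f=-16.332182 → p ← -10.014404 + 0.45·(-16.332182) = -17.363886
p(2.25) ≈ -17.3639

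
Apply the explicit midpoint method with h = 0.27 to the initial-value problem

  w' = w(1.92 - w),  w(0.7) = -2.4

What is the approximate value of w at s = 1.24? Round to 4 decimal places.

-122.5883

Midpoint: k1 = f(s_n, w_n); k2 = f(s_n + h/2, w_n + (h/2)·k1); w_{n+1} = w_n + h·k2.
s=0.700000, w=-2.400000:
  k1 = f(0.700000, -2.400000) = -10.368000
  k2 = f(0.835000, -3.799680) = -21.732954
  w ← -2.400000 + 0.27·(-21.732954) = -8.267897
s=0.970000, w=-8.267897:
  k1 = f(0.970000, -8.267897) = -84.232492
  k2 = f(1.105000, -19.639284) = -423.408899
  w ← -8.267897 + 0.27·(-423.408899) = -122.588300
w(1.24) ≈ -122.5883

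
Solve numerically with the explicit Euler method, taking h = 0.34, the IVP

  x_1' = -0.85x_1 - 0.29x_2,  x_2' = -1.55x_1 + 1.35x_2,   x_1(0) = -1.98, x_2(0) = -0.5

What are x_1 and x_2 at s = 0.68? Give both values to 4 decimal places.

-0.9968, 1.1740

Euler on (x_1,x_2): x_1_{n+1} = x_1_n + h·x_1', x_2_{n+1} = x_2_n + h·x_2'.
0.000000: (-1.980000, -0.500000); f=(1.828000, 2.394000) → (-1.358480, 0.313960)
0.340000: (-1.358480, 0.313960); f=(1.063660, 2.529490) → (-0.996836, 1.173987)
(x_1(0.68), x_2(0.68)) ≈ (-0.9968, 1.1740)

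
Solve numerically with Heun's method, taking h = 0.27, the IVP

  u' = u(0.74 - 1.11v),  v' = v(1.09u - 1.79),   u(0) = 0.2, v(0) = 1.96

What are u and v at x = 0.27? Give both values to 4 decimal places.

Heun on (u,v): k1 = f(x_n, state_n); k2 = f(x_n + h, state_n + h·k1); state_{n+1} = state_n + (h/2)·(k1 + k2).
0.000000: (0.200000, 1.960000)
  k1 = (-0.287120, -3.081120)
  predictor → (0.122478, 1.128098)
  k2 = (-0.062732, -1.868693)
  → (0.152770, 1.291775)
(u(0.27), v(0.27)) ≈ (0.1528, 1.2918)

0.1528, 1.2918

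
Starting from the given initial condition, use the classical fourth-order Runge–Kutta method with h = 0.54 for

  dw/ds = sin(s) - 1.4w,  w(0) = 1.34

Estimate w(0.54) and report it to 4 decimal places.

RK4: k1 = f(s_n, w_n); k2 = f(s_n + h/2, w_n + (h/2)·k1); k3 = f(s_n + h/2, w_n + (h/2)·k2); k4 = f(s_n + h, w_n + h·k3); w_{n+1} = w_n + (h/6)·(k1 + 2k2 + 2k3 + k4).
s=0.000000, w=1.340000:
  k1 = f(0.000000, 1.340000) = -1.876000
  k2 = f(0.270000, 0.833480) = -0.900141
  k3 = f(0.270000, 1.096962) = -1.269015
  k4 = f(0.540000, 0.654732) = -0.402488
  w ← 1.340000 + (0.54/6)·(k1 + 2k2 + 2k3 + k4) = 0.744488
w(0.54) ≈ 0.7445

0.7445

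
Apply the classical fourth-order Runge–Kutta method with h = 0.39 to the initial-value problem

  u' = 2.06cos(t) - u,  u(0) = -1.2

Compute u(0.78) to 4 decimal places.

0.4340

RK4: k1 = f(t_n, u_n); k2 = f(t_n + h/2, u_n + (h/2)·k1); k3 = f(t_n + h/2, u_n + (h/2)·k2); k4 = f(t_n + h, u_n + h·k3); u_{n+1} = u_n + (h/6)·(k1 + 2k2 + 2k3 + k4).
t=0.000000, u=-1.200000:
  k1 = f(0.000000, -1.200000) = 3.260000
  k2 = f(0.195000, -0.564300) = 2.585258
  k3 = f(0.195000, -0.695875) = 2.716833
  k4 = f(0.390000, -0.140435) = 2.045748
  u ← -1.200000 + (0.39/6)·(k1 + 2k2 + 2k3 + k4) = -0.165855
t=0.390000, u=-0.165855:
  k1 = f(0.390000, -0.165855) = 2.071167
  k2 = f(0.585000, 0.238023) = 1.479424
  k3 = f(0.585000, 0.122633) = 1.594814
  k4 = f(0.780000, 0.456123) = 1.008359
  u ← -0.165855 + (0.39/6)·(k1 + 2k2 + 2k3 + k4) = 0.433966
u(0.78) ≈ 0.4340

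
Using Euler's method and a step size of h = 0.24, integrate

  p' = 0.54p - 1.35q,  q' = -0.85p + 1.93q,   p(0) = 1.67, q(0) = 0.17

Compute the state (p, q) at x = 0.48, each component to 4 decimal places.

2.0985, -0.5081

Euler on (p,q): p_{n+1} = p_n + h·p', q_{n+1} = q_n + h·q'.
0.000000: (1.670000, 0.170000); f=(0.672300, -1.091400) → (1.831352, -0.091936)
0.240000: (1.831352, -0.091936); f=(1.113044, -1.734086) → (2.098482, -0.508117)
(p(0.48), q(0.48)) ≈ (2.0985, -0.5081)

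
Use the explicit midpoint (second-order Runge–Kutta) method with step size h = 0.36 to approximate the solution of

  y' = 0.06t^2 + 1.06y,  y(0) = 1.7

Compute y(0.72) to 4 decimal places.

3.6039

Midpoint: k1 = f(t_n, y_n); k2 = f(t_n + h/2, y_n + (h/2)·k1); y_{n+1} = y_n + h·k2.
t=0.000000, y=1.700000:
  k1 = f(0.000000, 1.700000) = 1.802000
  k2 = f(0.180000, 2.024360) = 2.147766
  y ← 1.700000 + 0.36·2.147766 = 2.473196
t=0.360000, y=2.473196:
  k1 = f(0.360000, 2.473196) = 2.629363
  k2 = f(0.540000, 2.946481) = 3.140766
  y ← 2.473196 + 0.36·3.140766 = 3.603871
y(0.72) ≈ 3.6039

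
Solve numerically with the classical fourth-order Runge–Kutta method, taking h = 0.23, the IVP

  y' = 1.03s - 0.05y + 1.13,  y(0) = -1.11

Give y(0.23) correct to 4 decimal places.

-0.8118

RK4: k1 = f(s_n, y_n); k2 = f(s_n + h/2, y_n + (h/2)·k1); k3 = f(s_n + h/2, y_n + (h/2)·k2); k4 = f(s_n + h, y_n + h·k3); y_{n+1} = y_n + (h/6)·(k1 + 2k2 + 2k3 + k4).
s=0.000000, y=-1.110000:
  k1 = f(0.000000, -1.110000) = 1.185500
  k2 = f(0.115000, -0.973668) = 1.297133
  k3 = f(0.115000, -0.960830) = 1.296491
  k4 = f(0.230000, -0.811807) = 1.407490
  y ← -1.110000 + (0.23/6)·(k1 + 2k2 + 2k3 + k4) = -0.811757
y(0.23) ≈ -0.8118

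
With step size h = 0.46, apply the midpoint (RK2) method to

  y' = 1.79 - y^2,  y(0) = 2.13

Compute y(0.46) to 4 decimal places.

Midpoint: k1 = f(s_n, y_n); k2 = f(s_n + h/2, y_n + (h/2)·k1); y_{n+1} = y_n + h·k2.
s=0.000000, y=2.130000:
  k1 = f(0.000000, 2.130000) = -2.746900
  k2 = f(0.230000, 1.498213) = -0.454642
  y ← 2.130000 + 0.46·(-0.454642) = 1.920865
y(0.46) ≈ 1.9209

1.9209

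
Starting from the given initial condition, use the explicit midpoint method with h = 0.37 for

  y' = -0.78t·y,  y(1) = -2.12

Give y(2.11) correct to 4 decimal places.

Midpoint: k1 = f(t_n, y_n); k2 = f(t_n + h/2, y_n + (h/2)·k1); y_{n+1} = y_n + h·k2.
t=1.000000, y=-2.120000:
  k1 = f(1.000000, -2.120000) = 1.653600
  k2 = f(1.185000, -1.814084) = 1.676758
  y ← -2.120000 + 0.37·1.676758 = -1.499600
t=1.370000, y=-1.499600:
  k1 = f(1.370000, -1.499600) = 1.602472
  k2 = f(1.555000, -1.203142) = 1.459291
  y ← -1.499600 + 0.37·1.459291 = -0.959662
t=1.740000, y=-0.959662:
  k1 = f(1.740000, -0.959662) = 1.302453
  k2 = f(1.925000, -0.718708) = 1.079140
  y ← -0.959662 + 0.37·1.079140 = -0.560380
y(2.11) ≈ -0.5604

-0.5604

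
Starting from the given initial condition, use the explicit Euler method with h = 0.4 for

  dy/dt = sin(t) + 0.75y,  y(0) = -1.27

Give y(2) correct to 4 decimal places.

Euler: y_{n+1} = y_n + h·f(t_n, y_n).
t=0.000000, y=-1.270000: f=-0.952500 → y ← -1.270000 + 0.4·(-0.952500) = -1.651000
t=0.400000, y=-1.651000: f=-0.848832 → y ← -1.651000 + 0.4·(-0.848832) = -1.990533
t=0.800000, y=-1.990533: f=-0.775543 → y ← -1.990533 + 0.4·(-0.775543) = -2.300750
t=1.200000, y=-2.300750: f=-0.793523 → y ← -2.300750 + 0.4·(-0.793523) = -2.618159
t=1.600000, y=-2.618159: f=-0.964046 → y ← -2.618159 + 0.4·(-0.964046) = -3.003778
y(2) ≈ -3.0038

-3.0038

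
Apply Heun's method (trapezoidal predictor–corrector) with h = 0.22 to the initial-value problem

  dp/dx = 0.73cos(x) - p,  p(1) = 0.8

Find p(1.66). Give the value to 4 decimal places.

0.4826

Heun: k1 = f(x_n, p_n); k2 = f(x_n + h, p_n + h·k1); p_{n+1} = p_n + (h/2)·(k1 + k2).
x=1.000000, p=0.800000:
  k1 = f(1.000000, 0.800000) = -0.405579
  k2 = f(1.220000, 0.710773) = -0.459911
  p ← 0.800000 + (0.22/2)·(-0.405579 + (-0.459911)) = 0.704796
x=1.220000, p=0.704796:
  k1 = f(1.220000, 0.704796) = -0.453935
  k2 = f(1.440000, 0.604930) = -0.509721
  p ← 0.704796 + (0.22/2)·(-0.453935 + (-0.509721)) = 0.598794
x=1.440000, p=0.598794:
  k1 = f(1.440000, 0.598794) = -0.503585
  k2 = f(1.660000, 0.488005) = -0.553038
  p ← 0.598794 + (0.22/2)·(-0.503585 + (-0.553038)) = 0.482565
p(1.66) ≈ 0.4826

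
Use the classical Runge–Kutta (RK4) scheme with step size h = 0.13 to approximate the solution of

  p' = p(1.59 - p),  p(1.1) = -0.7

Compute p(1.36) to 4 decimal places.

-1.3662

RK4: k1 = f(x_n, p_n); k2 = f(x_n + h/2, p_n + (h/2)·k1); k3 = f(x_n + h/2, p_n + (h/2)·k2); k4 = f(x_n + h, p_n + h·k3); p_{n+1} = p_n + (h/6)·(k1 + 2k2 + 2k3 + k4).
x=1.100000, p=-0.700000:
  k1 = f(1.100000, -0.700000) = -1.603000
  k2 = f(1.165000, -0.804195) = -1.925400
  k3 = f(1.165000, -0.825151) = -1.992864
  k4 = f(1.230000, -0.959072) = -2.444745
  p ← -0.700000 + (0.13/6)·(k1 + 2k2 + 2k3 + k4) = -0.957493
x=1.230000, p=-0.957493:
  k1 = f(1.230000, -0.957493) = -2.439205
  k2 = f(1.295000, -1.116041) = -3.020052
  k3 = f(1.295000, -1.153796) = -3.165781
  k4 = f(1.360000, -1.369044) = -4.051062
  p ← -0.957493 + (0.13/6)·(k1 + 2k2 + 2k3 + k4) = -1.366168
p(1.36) ≈ -1.3662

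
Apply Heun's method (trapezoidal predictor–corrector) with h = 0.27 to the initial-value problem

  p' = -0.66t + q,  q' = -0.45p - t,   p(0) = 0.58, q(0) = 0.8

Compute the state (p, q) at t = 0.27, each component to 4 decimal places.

Heun on (p,q): k1 = f(t_n, state_n); k2 = f(t_n + h, state_n + h·k1); state_{n+1} = state_n + (h/2)·(k1 + k2).
0.000000: (0.580000, 0.800000)
  k1 = (0.800000, -0.261000)
  predictor → (0.796000, 0.729530)
  k2 = (0.551330, -0.628200)
  → (0.762430, 0.679958)
(p(0.27), q(0.27)) ≈ (0.7624, 0.6800)

0.7624, 0.6800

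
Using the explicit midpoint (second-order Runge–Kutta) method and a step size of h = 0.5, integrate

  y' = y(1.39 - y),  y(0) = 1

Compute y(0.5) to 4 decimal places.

Midpoint: k1 = f(t_n, y_n); k2 = f(t_n + h/2, y_n + (h/2)·k1); y_{n+1} = y_n + h·k2.
t=0.000000, y=1.000000:
  k1 = f(0.000000, 1.000000) = 0.390000
  k2 = f(0.250000, 1.097500) = 0.321019
  y ← 1.000000 + 0.5·0.321019 = 1.160509
y(0.5) ≈ 1.1605

1.1605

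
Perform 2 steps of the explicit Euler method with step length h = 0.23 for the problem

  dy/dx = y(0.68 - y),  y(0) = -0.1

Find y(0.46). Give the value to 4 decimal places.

Euler: y_{n+1} = y_n + h·f(x_n, y_n).
x=0.000000, y=-0.100000: f=-0.078000 → y ← -0.100000 + 0.23·(-0.078000) = -0.117940
x=0.230000, y=-0.117940: f=-0.094109 → y ← -0.117940 + 0.23·(-0.094109) = -0.139585
y(0.46) ≈ -0.1396

-0.1396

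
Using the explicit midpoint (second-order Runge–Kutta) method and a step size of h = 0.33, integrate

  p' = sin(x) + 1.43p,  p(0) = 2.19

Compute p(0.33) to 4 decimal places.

3.5215

Midpoint: k1 = f(x_n, p_n); k2 = f(x_n + h/2, p_n + (h/2)·k1); p_{n+1} = p_n + h·k2.
x=0.000000, p=2.190000:
  k1 = f(0.000000, 2.190000) = 3.131700
  k2 = f(0.165000, 2.706730) = 4.034877
  p ← 2.190000 + 0.33·4.034877 = 3.521509
p(0.33) ≈ 3.5215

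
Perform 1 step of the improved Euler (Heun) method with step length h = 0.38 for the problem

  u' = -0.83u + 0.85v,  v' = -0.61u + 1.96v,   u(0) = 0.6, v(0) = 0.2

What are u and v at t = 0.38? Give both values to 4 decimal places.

0.4966, 0.2280

Heun on (u,v): k1 = f(t_n, state_n); k2 = f(t_n + h, state_n + h·k1); state_{n+1} = state_n + (h/2)·(k1 + k2).
0.000000: (0.600000, 0.200000)
  k1 = (-0.328000, 0.026000)
  predictor → (0.475360, 0.209880)
  k2 = (-0.216151, 0.121395)
  → (0.496611, 0.228005)
(u(0.38), v(0.38)) ≈ (0.4966, 0.2280)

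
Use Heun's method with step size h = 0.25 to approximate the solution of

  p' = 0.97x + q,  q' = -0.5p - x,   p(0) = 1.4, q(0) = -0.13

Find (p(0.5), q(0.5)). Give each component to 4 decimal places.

1.3540, -0.5985

Heun on (p,q): k1 = f(x_n, state_n); k2 = f(x_n + h, state_n + h·k1); state_{n+1} = state_n + (h/2)·(k1 + k2).
0.000000: (1.400000, -0.130000)
  k1 = (-0.130000, -0.700000)
  predictor → (1.367500, -0.305000)
  k2 = (-0.062500, -0.933750)
  → (1.375937, -0.334219)
0.250000: (1.375937, -0.334219)
  k1 = (-0.091719, -0.937969)
  predictor → (1.353008, -0.568711)
  k2 = (-0.083711, -1.176504)
  → (1.354009, -0.598528)
(p(0.5), q(0.5)) ≈ (1.3540, -0.5985)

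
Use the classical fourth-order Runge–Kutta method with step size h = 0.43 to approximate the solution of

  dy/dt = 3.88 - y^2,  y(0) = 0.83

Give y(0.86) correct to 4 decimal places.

RK4: k1 = f(t_n, y_n); k2 = f(t_n + h/2, y_n + (h/2)·k1); k3 = f(t_n + h/2, y_n + (h/2)·k2); k4 = f(t_n + h, y_n + h·k3); y_{n+1} = y_n + (h/6)·(k1 + 2k2 + 2k3 + k4).
t=0.000000, y=0.830000:
  k1 = f(0.000000, 0.830000) = 3.191100
  k2 = f(0.215000, 1.516087) = 1.581482
  k3 = f(0.215000, 1.170019) = 2.511057
  k4 = f(0.430000, 1.909754) = 0.232838
  y ← 0.830000 + (0.43/6)·(k1 + 2k2 + 2k3 + k4) = 1.661979
t=0.430000, y=1.661979:
  k1 = f(0.430000, 1.661979) = 1.117824
  k2 = f(0.645000, 1.902312) = 0.261210
  k3 = f(0.645000, 1.718140) = 0.927996
  k4 = f(0.860000, 2.061018) = -0.367794
  y ← 1.661979 + (0.43/6)·(k1 + 2k2 + 2k3 + k4) = 1.886185
y(0.86) ≈ 1.8862

1.8862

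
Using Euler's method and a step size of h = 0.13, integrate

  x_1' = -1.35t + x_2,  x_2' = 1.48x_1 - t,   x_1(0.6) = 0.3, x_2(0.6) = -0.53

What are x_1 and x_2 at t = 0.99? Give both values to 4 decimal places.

Euler on (x_1,x_2): x_1_{n+1} = x_1_n + h·x_1', x_2_{n+1} = x_2_n + h·x_2'.
0.600000: (0.300000, -0.530000); f=(-1.340000, -0.156000) → (0.125800, -0.550280)
0.730000: (0.125800, -0.550280); f=(-1.535780, -0.543816) → (-0.073851, -0.620976)
0.860000: (-0.073851, -0.620976); f=(-1.781976, -0.969300) → (-0.305508, -0.746985)
(x_1(0.99), x_2(0.99)) ≈ (-0.3055, -0.7470)

-0.3055, -0.7470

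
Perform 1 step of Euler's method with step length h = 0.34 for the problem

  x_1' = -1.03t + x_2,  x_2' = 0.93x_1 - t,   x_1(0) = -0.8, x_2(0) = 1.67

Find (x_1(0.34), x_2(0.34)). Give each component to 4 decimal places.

-0.2322, 1.4170

Euler on (x_1,x_2): x_1_{n+1} = x_1_n + h·x_1', x_2_{n+1} = x_2_n + h·x_2'.
0.000000: (-0.800000, 1.670000); f=(1.670000, -0.744000) → (-0.232200, 1.417040)
(x_1(0.34), x_2(0.34)) ≈ (-0.2322, 1.4170)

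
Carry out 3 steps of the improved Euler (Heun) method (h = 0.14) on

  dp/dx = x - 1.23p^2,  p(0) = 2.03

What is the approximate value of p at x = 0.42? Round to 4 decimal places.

1.0734

Heun: k1 = f(x_n, p_n); k2 = f(x_n + h, p_n + h·k1); p_{n+1} = p_n + (h/2)·(k1 + k2).
x=0.000000, p=2.030000:
  k1 = f(0.000000, 2.030000) = -5.068707
  k2 = f(0.140000, 1.320381) = -2.004389
  p ← 2.030000 + (0.14/2)·(-5.068707 + (-2.004389)) = 1.534883
x=0.140000, p=1.534883:
  k1 = f(0.140000, 1.534883) = -2.757716
  k2 = f(0.280000, 1.148803) = -1.343291
  p ← 1.534883 + (0.14/2)·(-2.757716 + (-1.343291)) = 1.247813
x=0.280000, p=1.247813:
  k1 = f(0.280000, 1.247813) = -1.635155
  k2 = f(0.420000, 1.018891) = -0.856911
  p ← 1.247813 + (0.14/2)·(-1.635155 + (-0.856911)) = 1.073368
p(0.42) ≈ 1.0734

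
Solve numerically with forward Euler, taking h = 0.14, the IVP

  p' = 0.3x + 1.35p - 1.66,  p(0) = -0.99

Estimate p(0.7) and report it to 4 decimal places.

-3.9740

Euler: p_{n+1} = p_n + h·f(x_n, p_n).
x=0.000000, p=-0.990000: f=-2.996500 → p ← -0.990000 + 0.14·(-2.996500) = -1.409510
x=0.140000, p=-1.409510: f=-3.520838 → p ← -1.409510 + 0.14·(-3.520838) = -1.902427
x=0.280000, p=-1.902427: f=-4.144277 → p ← -1.902427 + 0.14·(-4.144277) = -2.482626
x=0.420000, p=-2.482626: f=-4.885545 → p ← -2.482626 + 0.14·(-4.885545) = -3.166603
x=0.560000, p=-3.166603: f=-5.766913 → p ← -3.166603 + 0.14·(-5.766913) = -3.973970
p(0.7) ≈ -3.9740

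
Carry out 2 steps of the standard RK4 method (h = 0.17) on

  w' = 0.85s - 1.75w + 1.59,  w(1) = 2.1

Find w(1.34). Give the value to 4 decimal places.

1.8242

RK4: k1 = f(s_n, w_n); k2 = f(s_n + h/2, w_n + (h/2)·k1); k3 = f(s_n + h/2, w_n + (h/2)·k2); k4 = f(s_n + h, w_n + h·k3); w_{n+1} = w_n + (h/6)·(k1 + 2k2 + 2k3 + k4).
s=1.000000, w=2.100000:
  k1 = f(1.000000, 2.100000) = -1.235000
  k2 = f(1.085000, 1.995025) = -0.979044
  k3 = f(1.085000, 2.016781) = -1.017117
  k4 = f(1.170000, 1.927090) = -0.787908
  w ← 2.100000 + (0.17/6)·(k1 + 2k2 + 2k3 + k4) = 1.929568
s=1.170000, w=1.929568:
  k1 = f(1.170000, 1.929568) = -0.792245
  k2 = f(1.255000, 1.862228) = -0.602148
  k3 = f(1.255000, 1.878386) = -0.630425
  k4 = f(1.340000, 1.822396) = -0.460193
  w ← 1.929568 + (0.17/6)·(k1 + 2k2 + 2k3 + k4) = 1.824237
w(1.34) ≈ 1.8242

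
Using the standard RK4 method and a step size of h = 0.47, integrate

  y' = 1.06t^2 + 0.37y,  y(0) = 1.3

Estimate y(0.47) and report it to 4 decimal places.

RK4: k1 = f(t_n, y_n); k2 = f(t_n + h/2, y_n + (h/2)·k1); k3 = f(t_n + h/2, y_n + (h/2)·k2); k4 = f(t_n + h, y_n + h·k3); y_{n+1} = y_n + (h/6)·(k1 + 2k2 + 2k3 + k4).
t=0.000000, y=1.300000:
  k1 = f(0.000000, 1.300000) = 0.481000
  k2 = f(0.235000, 1.413035) = 0.581361
  k3 = f(0.235000, 1.436620) = 0.590088
  k4 = f(0.470000, 1.577341) = 0.817770
  y ← 1.300000 + (0.47/6)·(k1 + 2k2 + 2k3 + k4) = 1.585264
y(0.47) ≈ 1.5853

1.5853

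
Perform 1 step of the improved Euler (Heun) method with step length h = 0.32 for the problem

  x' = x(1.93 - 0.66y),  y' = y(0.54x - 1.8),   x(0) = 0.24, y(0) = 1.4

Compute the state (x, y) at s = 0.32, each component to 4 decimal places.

0.3548, 0.8560

Heun on (x,y): k1 = f(s_n, state_n); k2 = f(s_n + h, state_n + h·k1); state_{n+1} = state_n + (h/2)·(k1 + k2).
0.000000: (0.240000, 1.400000)
  k1 = (0.241440, -2.338560)
  predictor → (0.317261, 0.651661)
  k2 = (0.475861, -1.061346)
  → (0.354768, 0.856015)
(x(0.32), y(0.32)) ≈ (0.3548, 0.8560)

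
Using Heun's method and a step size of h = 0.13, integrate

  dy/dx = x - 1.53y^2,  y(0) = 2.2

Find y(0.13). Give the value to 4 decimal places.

Heun: k1 = f(x_n, y_n); k2 = f(x_n + h, y_n + h·k1); y_{n+1} = y_n + (h/2)·(k1 + k2).
x=0.000000, y=2.200000:
  k1 = f(0.000000, 2.200000) = -7.405200
  k2 = f(0.130000, 1.237324) = -2.212385
  y ← 2.200000 + (0.13/2)·(-7.405200 + (-2.212385)) = 1.574857
y(0.13) ≈ 1.5749

1.5749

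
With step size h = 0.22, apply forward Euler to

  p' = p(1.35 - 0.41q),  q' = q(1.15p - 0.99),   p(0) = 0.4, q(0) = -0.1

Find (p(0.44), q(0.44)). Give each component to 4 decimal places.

0.6817, -0.0808

Euler on (p,q): p_{n+1} = p_n + h·p', q_{n+1} = q_n + h·q'.
0.000000: (0.400000, -0.100000); f=(0.556400, 0.053000) → (0.522408, -0.088340)
0.220000: (0.522408, -0.088340); f=(0.724172, 0.034385) → (0.681726, -0.080775)
(p(0.44), q(0.44)) ≈ (0.6817, -0.0808)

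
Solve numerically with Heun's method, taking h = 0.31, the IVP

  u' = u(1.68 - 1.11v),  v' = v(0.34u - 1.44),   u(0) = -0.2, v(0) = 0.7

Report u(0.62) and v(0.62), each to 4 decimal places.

-0.4129, 0.2844

Heun on (u,v): k1 = f(t_n, state_n); k2 = f(t_n + h, state_n + h·k1); state_{n+1} = state_n + (h/2)·(k1 + k2).
0.000000: (-0.200000, 0.700000)
  k1 = (-0.180600, -1.055600)
  predictor → (-0.255986, 0.372764)
  k2 = (-0.324138, -0.569224)
  → (-0.278234, 0.448152)
0.310000: (-0.278234, 0.448152)
  k1 = (-0.329026, -0.687734)
  predictor → (-0.380232, 0.234955)
  k2 = (-0.539626, -0.368709)
  → (-0.412875, 0.284404)
(u(0.62), v(0.62)) ≈ (-0.4129, 0.2844)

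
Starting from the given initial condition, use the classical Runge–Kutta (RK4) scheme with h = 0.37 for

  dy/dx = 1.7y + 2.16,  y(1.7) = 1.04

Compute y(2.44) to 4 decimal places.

6.8510

RK4: k1 = f(x_n, y_n); k2 = f(x_n + h/2, y_n + (h/2)·k1); k3 = f(x_n + h/2, y_n + (h/2)·k2); k4 = f(x_n + h, y_n + h·k3); y_{n+1} = y_n + (h/6)·(k1 + 2k2 + 2k3 + k4).
x=1.700000, y=1.040000:
  k1 = f(1.700000, 1.040000) = 3.928000
  k2 = f(1.885000, 1.766680) = 5.163356
  k3 = f(1.885000, 1.995221) = 5.551875
  k4 = f(2.070000, 3.094194) = 7.420130
  y ← 1.040000 + (0.37/6)·(k1 + 2k2 + 2k3 + k4) = 3.061347
x=2.070000, y=3.061347:
  k1 = f(2.070000, 3.061347) = 7.364289
  k2 = f(2.255000, 4.423740) = 9.680358
  k3 = f(2.255000, 4.852213) = 10.408762
  k4 = f(2.440000, 6.912588) = 13.911400
  y ← 3.061347 + (0.37/6)·(k1 + 2k2 + 2k3 + k4) = 6.851005
y(2.44) ≈ 6.8510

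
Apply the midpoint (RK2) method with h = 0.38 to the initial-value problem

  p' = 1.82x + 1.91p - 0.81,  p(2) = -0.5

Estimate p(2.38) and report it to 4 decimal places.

Midpoint: k1 = f(x_n, p_n); k2 = f(x_n + h/2, p_n + (h/2)·k1); p_{n+1} = p_n + h·k2.
x=2.000000, p=-0.500000:
  k1 = f(2.000000, -0.500000) = 1.875000
  k2 = f(2.190000, -0.143750) = 2.901238
  p ← -0.500000 + 0.38·2.901238 = 0.602470
p(2.38) ≈ 0.6025

0.6025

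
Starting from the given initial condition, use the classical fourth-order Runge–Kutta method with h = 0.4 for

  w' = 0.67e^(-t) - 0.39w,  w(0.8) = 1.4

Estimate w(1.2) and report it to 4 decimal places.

1.2892

RK4: k1 = f(t_n, w_n); k2 = f(t_n + h/2, w_n + (h/2)·k1); k3 = f(t_n + h/2, w_n + (h/2)·k2); k4 = f(t_n + h, w_n + h·k3); w_{n+1} = w_n + (h/6)·(k1 + 2k2 + 2k3 + k4).
t=0.800000, w=1.400000:
  k1 = f(0.800000, 1.400000) = -0.244950
  k2 = f(1.000000, 1.351010) = -0.280415
  k3 = f(1.000000, 1.343917) = -0.277648
  k4 = f(1.200000, 1.288941) = -0.300887
  w ← 1.400000 + (0.4/6)·(k1 + 2k2 + 2k3 + k4) = 1.289202
w(1.2) ≈ 1.2892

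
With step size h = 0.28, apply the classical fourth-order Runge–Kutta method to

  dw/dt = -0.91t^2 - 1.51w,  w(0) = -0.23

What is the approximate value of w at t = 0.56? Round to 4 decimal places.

-0.1425

RK4: k1 = f(t_n, w_n); k2 = f(t_n + h/2, w_n + (h/2)·k1); k3 = f(t_n + h/2, w_n + (h/2)·k2); k4 = f(t_n + h, w_n + h·k3); w_{n+1} = w_n + (h/6)·(k1 + 2k2 + 2k3 + k4).
t=0.000000, w=-0.230000:
  k1 = f(0.000000, -0.230000) = 0.347300
  k2 = f(0.140000, -0.181378) = 0.256045
  k3 = f(0.140000, -0.194154) = 0.275336
  k4 = f(0.280000, -0.152906) = 0.159544
  w ← -0.230000 + (0.28/6)·(k1 + 2k2 + 2k3 + k4) = -0.156752
t=0.280000, w=-0.156752:
  k1 = f(0.280000, -0.156752) = 0.165351
  k2 = f(0.420000, -0.133603) = 0.041216
  k3 = f(0.420000, -0.150982) = 0.067458
  k4 = f(0.560000, -0.137863) = -0.077202
  w ← -0.156752 + (0.28/6)·(k1 + 2k2 + 2k3 + k4) = -0.142495
w(0.56) ≈ -0.1425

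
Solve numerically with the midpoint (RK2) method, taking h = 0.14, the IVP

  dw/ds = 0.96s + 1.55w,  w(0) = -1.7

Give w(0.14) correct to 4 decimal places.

Midpoint: k1 = f(s_n, w_n); k2 = f(s_n + h/2, w_n + (h/2)·k1); w_{n+1} = w_n + h·k2.
s=0.000000, w=-1.700000:
  k1 = f(0.000000, -1.700000) = -2.635000
  k2 = f(0.070000, -1.884450) = -2.853697
  w ← -1.700000 + 0.14·(-2.853697) = -2.099518
w(0.14) ≈ -2.0995

-2.0995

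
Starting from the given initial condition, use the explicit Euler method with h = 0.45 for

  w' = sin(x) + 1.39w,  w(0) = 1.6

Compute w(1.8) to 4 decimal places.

12.6996

Euler: w_{n+1} = w_n + h·f(x_n, w_n).
x=0.000000, w=1.600000: f=2.224000 → w ← 1.600000 + 0.45·2.224000 = 2.600800
x=0.450000, w=2.600800: f=4.050078 → w ← 2.600800 + 0.45·4.050078 = 4.423335
x=0.900000, w=4.423335: f=6.931762 → w ← 4.423335 + 0.45·6.931762 = 7.542628
x=1.350000, w=7.542628: f=11.459976 → w ← 7.542628 + 0.45·11.459976 = 12.699617
w(1.8) ≈ 12.6996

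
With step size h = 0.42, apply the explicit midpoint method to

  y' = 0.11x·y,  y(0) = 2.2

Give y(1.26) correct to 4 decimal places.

Midpoint: k1 = f(x_n, y_n); k2 = f(x_n + h/2, y_n + (h/2)·k1); y_{n+1} = y_n + h·k2.
x=0.000000, y=2.200000:
  k1 = f(0.000000, 2.200000) = 0.000000
  k2 = f(0.210000, 2.200000) = 0.050820
  y ← 2.200000 + 0.42·0.050820 = 2.221344
x=0.420000, y=2.221344:
  k1 = f(0.420000, 2.221344) = 0.102626
  k2 = f(0.630000, 2.242896) = 0.155433
  y ← 2.221344 + 0.42·0.155433 = 2.286626
x=0.840000, y=2.286626:
  k1 = f(0.840000, 2.286626) = 0.211284
  k2 = f(1.050000, 2.330996) = 0.269230
  y ← 2.286626 + 0.42·0.269230 = 2.399703
y(1.26) ≈ 2.3997

2.3997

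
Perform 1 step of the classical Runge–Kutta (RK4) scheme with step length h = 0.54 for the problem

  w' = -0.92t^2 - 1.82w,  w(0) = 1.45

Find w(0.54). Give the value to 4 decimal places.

0.5128

RK4: k1 = f(t_n, w_n); k2 = f(t_n + h/2, w_n + (h/2)·k1); k3 = f(t_n + h/2, w_n + (h/2)·k2); k4 = f(t_n + h, w_n + h·k3); w_{n+1} = w_n + (h/6)·(k1 + 2k2 + 2k3 + k4).
t=0.000000, w=1.450000:
  k1 = f(0.000000, 1.450000) = -2.639000
  k2 = f(0.270000, 0.737470) = -1.409263
  k3 = f(0.270000, 1.069499) = -2.013556
  k4 = f(0.540000, 0.362680) = -0.928349
  w ← 1.450000 + (0.54/6)·(k1 + 2k2 + 2k3 + k4) = 0.512831
w(0.54) ≈ 0.5128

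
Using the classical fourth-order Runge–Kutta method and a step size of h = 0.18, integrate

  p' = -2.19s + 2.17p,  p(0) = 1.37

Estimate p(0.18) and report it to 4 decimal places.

RK4: k1 = f(s_n, p_n); k2 = f(s_n + h/2, p_n + (h/2)·k1); k3 = f(s_n + h/2, p_n + (h/2)·k2); k4 = f(s_n + h, p_n + h·k3); p_{n+1} = p_n + (h/6)·(k1 + 2k2 + 2k3 + k4).
s=0.000000, p=1.370000:
  k1 = f(0.000000, 1.370000) = 2.972900
  k2 = f(0.090000, 1.637561) = 3.356407
  k3 = f(0.090000, 1.672077) = 3.431306
  k4 = f(0.180000, 1.987635) = 3.918968
  p ← 1.370000 + (0.18/6)·(k1 + 2k2 + 2k3 + k4) = 1.984019
p(0.18) ≈ 1.9840

1.9840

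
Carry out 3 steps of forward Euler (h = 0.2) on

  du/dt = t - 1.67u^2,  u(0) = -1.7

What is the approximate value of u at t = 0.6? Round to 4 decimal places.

Euler: u_{n+1} = u_n + h·f(t_n, u_n).
t=0.000000, u=-1.700000: f=-4.826300 → u ← -1.700000 + 0.2·(-4.826300) = -2.665260
t=0.200000, u=-2.665260: f=-11.663030 → u ← -2.665260 + 0.2·(-11.663030) = -4.997866
t=0.400000, u=-4.997866: f=-41.314370 → u ← -4.997866 + 0.2·(-41.314370) = -13.260740
u(0.6) ≈ -13.2607

-13.2607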